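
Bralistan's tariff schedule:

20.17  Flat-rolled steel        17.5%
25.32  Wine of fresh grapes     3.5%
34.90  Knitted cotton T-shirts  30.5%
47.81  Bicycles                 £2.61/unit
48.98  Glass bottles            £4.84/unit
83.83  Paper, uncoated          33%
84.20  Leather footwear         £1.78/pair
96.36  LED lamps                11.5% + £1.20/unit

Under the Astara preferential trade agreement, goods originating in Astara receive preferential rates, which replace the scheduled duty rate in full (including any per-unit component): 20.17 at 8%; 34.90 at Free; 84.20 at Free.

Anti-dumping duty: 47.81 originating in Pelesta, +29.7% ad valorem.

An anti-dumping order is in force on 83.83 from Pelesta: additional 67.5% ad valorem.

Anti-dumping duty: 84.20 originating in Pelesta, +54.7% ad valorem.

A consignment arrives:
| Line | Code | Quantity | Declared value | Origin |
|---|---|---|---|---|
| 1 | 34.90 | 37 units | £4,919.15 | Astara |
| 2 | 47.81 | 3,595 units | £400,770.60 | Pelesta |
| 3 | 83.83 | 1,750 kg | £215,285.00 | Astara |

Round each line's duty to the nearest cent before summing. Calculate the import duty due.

Line 1 (34.90, Astara, 37 units, £4,919.15):
Base rate for 34.90 is 30.5%.
Origin Astara qualifies under the Bralistan–Astara agreement and 34.90 is covered: preferential rate Free applies instead.
Duty = £4,919.15 × 0% = £0.00.
Line 2 (47.81, Pelesta, 3,595 units, £400,770.60):
Base rate for 47.81 is £2.61/unit.
Additional duty on 47.81 from Pelesta: +29.7% ad valorem. Applied ad valorem rate = 29.7%.
Duty = £400,770.60 × 29.7% + 3,595 × £2.61 = £128,411.82.
Line 3 (83.83, Astara, 1,750 kg, £215,285.00):
Base rate for 83.83 is 33%.
Origin Astara is the FTA partner but 83.83 is not on the preference list; base rate stands.
The additional-duty order on 83.83 targets Pelesta, not Astara; it does not apply.
Duty = £215,285.00 × 33% = £71,044.05.
Total = £0.00 + £128,411.82 + £71,044.05 = £199,455.87.

£199,455.87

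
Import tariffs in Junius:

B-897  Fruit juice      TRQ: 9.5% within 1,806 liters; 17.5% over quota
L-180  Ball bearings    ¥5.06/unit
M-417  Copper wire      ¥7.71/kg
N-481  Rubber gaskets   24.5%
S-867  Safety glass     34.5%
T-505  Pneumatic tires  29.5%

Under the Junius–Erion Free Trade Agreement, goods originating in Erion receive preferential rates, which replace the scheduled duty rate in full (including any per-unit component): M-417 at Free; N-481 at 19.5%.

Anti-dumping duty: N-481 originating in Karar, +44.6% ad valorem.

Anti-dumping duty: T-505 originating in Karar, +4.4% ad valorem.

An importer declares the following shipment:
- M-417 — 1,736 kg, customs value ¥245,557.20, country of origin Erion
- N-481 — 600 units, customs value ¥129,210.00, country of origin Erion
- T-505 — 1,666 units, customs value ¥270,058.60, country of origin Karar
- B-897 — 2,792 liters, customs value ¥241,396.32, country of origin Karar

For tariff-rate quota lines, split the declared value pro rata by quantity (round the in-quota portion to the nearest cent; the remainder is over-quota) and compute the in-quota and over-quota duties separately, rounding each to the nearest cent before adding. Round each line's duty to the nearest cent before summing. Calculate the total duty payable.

¥146,498.43

Line 1 (M-417, Erion, 1,736 kg, ¥245,557.20):
Base rate for M-417 is ¥7.71/kg.
Origin Erion qualifies under the Junius–Erion agreement and M-417 is covered: preferential rate Free applies instead.
Duty = ¥245,557.20 × 0% = ¥0.00.
Line 2 (N-481, Erion, 600 units, ¥129,210.00):
Base rate for N-481 is 24.5%.
Origin Erion qualifies under the Junius–Erion agreement and N-481 is covered: preferential rate 19.5% applies instead.
The additional-duty order on N-481 targets Karar, not Erion; it does not apply.
Duty = ¥129,210.00 × 19.5% = ¥25,195.95.
Line 3 (T-505, Karar, 1,666 units, ¥270,058.60):
Base rate for T-505 is 29.5%.
Additional duty on T-505 from Karar: +4.4%. Applied ad valorem rate: 29.5% + 4.4% = 33.9%.
Duty = ¥270,058.60 × 33.9% = ¥91,549.87.
Line 4 (B-897, Karar, 2,792 liters, ¥241,396.32):
Code B-897 is under a tariff-rate quota (threshold 1,806 liters). In-quota: 1,806 liters at 9.5%; over-quota: 986 liters at 17.5%.
Pro-rata value split: in-quota = ¥241,396.32 × 1,806/2,792 = ¥156,146.76; over-quota = ¥241,396.32 − ¥156,146.76 = ¥85,249.56.
In-quota duty = ¥156,146.76 × 9.5% = ¥14,833.94. Over-quota duty = ¥85,249.56 × 17.5% = ¥14,918.67.
Line duty = ¥14,833.94 + ¥14,918.67 = ¥29,752.61.
Total = ¥0.00 + ¥25,195.95 + ¥91,549.87 + ¥29,752.61 = ¥146,498.43.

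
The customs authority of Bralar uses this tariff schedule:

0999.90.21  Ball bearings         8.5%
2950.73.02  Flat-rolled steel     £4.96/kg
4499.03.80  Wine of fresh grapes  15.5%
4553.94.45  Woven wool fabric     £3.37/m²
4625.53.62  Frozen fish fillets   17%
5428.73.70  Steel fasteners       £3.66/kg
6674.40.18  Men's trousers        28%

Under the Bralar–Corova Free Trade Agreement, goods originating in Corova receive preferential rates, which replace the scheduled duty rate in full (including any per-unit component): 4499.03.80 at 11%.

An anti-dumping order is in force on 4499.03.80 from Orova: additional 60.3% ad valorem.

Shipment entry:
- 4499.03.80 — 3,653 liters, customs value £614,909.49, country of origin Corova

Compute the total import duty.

£67,640.04

Line 1 (4499.03.80, Corova, 3,653 liters, £614,909.49):
Base rate for 4499.03.80 is 15.5%.
Origin Corova qualifies under the Bralar–Corova agreement and 4499.03.80 is covered: preferential rate 11% applies instead.
The additional-duty order on 4499.03.80 targets Orova, not Corova; it does not apply.
Duty = £614,909.49 × 11% = £67,640.04.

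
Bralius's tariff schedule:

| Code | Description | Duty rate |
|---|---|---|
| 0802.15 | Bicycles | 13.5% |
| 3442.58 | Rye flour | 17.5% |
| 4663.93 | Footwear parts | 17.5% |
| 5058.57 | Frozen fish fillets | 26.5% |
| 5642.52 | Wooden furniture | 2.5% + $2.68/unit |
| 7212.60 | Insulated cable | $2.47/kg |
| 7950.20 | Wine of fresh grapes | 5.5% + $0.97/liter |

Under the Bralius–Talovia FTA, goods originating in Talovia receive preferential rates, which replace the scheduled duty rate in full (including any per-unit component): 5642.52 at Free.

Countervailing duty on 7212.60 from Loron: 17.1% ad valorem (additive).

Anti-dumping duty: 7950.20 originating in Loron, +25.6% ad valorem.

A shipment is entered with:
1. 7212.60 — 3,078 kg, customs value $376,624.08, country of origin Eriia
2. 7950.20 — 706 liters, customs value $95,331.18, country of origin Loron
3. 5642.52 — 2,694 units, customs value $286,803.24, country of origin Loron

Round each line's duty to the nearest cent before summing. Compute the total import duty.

$52,325.48

Line 1 (7212.60, Eriia, 3,078 kg, $376,624.08):
Base rate for 7212.60 is $2.47/kg.
The additional-duty order on 7212.60 targets Loron, not Eriia; it does not apply.
Duty = 3,078 × $2.47 = $7,602.66.
Line 2 (7950.20, Loron, 706 liters, $95,331.18):
Base rate for 7950.20 is 5.5% + $0.97/liter.
Additional duty on 7950.20 from Loron: +25.6%. Applied ad valorem rate: 5.5% + 25.6% = 31.1%.
Duty = $95,331.18 × 31.1% + 706 × $0.97 = $30,332.82.
Line 3 (5642.52, Loron, 2,694 units, $286,803.24):
Base rate for 5642.52 is 2.5% + $2.68/unit.
5642.52 has an FTA preferential rate, but origin Loron is not Talovia; base rate stands.
Duty = $286,803.24 × 2.5% + 2,694 × $2.68 = $14,390.00.
Total = $7,602.66 + $30,332.82 + $14,390.00 = $52,325.48.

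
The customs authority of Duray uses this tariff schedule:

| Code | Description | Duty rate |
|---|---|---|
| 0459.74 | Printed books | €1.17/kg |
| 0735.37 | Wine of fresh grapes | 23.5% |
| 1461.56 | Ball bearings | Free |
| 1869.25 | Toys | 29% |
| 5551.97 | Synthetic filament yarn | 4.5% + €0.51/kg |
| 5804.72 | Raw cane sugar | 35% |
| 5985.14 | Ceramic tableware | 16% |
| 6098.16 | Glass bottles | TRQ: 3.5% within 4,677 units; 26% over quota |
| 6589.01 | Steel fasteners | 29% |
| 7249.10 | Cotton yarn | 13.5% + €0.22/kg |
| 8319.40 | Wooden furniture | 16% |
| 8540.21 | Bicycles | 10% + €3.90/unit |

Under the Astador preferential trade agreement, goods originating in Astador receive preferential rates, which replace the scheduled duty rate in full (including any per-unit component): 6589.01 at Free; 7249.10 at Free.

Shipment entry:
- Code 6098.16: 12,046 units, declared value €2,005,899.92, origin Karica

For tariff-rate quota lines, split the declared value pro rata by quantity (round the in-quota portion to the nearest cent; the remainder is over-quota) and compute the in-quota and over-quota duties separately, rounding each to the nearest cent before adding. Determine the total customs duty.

€346,300.82

Line 1 (6098.16, Karica, 12,046 units, €2,005,899.92):
Code 6098.16 is under a tariff-rate quota (threshold 4,677 units). In-quota: 4,677 units at 3.5%; over-quota: 7,369 units at 26%.
Pro-rata value split: in-quota = €2,005,899.92 × 4,677/12,046 = €778,814.04; over-quota = €2,005,899.92 − €778,814.04 = €1,227,085.88.
In-quota duty = €778,814.04 × 3.5% = €27,258.49. Over-quota duty = €1,227,085.88 × 26% = €319,042.33.
Line duty = €27,258.49 + €319,042.33 = €346,300.82.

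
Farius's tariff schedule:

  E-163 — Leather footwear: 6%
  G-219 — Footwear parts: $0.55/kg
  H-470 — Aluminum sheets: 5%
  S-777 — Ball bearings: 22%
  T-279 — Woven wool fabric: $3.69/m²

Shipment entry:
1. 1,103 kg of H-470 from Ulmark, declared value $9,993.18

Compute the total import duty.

$499.66

Line 1 (H-470, Ulmark, 1,103 kg, $9,993.18):
Base rate for H-470 is 5%.
Duty = $9,993.18 × 5% = $499.66.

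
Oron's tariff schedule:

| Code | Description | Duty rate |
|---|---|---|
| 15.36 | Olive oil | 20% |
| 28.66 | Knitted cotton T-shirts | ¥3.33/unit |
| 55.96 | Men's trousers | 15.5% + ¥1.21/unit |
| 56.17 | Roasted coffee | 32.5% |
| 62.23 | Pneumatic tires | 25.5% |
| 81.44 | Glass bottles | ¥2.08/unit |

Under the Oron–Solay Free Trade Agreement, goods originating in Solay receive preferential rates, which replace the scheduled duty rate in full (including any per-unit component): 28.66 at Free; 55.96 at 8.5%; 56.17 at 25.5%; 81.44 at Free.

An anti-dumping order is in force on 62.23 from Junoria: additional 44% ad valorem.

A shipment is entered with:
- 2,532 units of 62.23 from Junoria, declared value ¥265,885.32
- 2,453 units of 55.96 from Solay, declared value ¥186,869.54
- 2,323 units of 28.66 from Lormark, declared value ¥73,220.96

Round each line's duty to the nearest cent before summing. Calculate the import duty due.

Line 1 (62.23, Junoria, 2,532 units, ¥265,885.32):
Base rate for 62.23 is 25.5%.
Additional duty on 62.23 from Junoria: +44%. Applied ad valorem rate: 25.5% + 44% = 69.5%.
Duty = ¥265,885.32 × 69.5% = ¥184,790.30.
Line 2 (55.96, Solay, 2,453 units, ¥186,869.54):
Base rate for 55.96 is 15.5% + ¥1.21/unit.
Origin Solay qualifies under the Oron–Solay agreement and 55.96 is covered: preferential rate 8.5% applies instead.
Duty = ¥186,869.54 × 8.5% = ¥15,883.91.
Line 3 (28.66, Lormark, 2,323 units, ¥73,220.96):
Base rate for 28.66 is ¥3.33/unit.
28.66 has an FTA preferential rate, but origin Lormark is not Solay; base rate stands.
Duty = 2,323 × ¥3.33 = ¥7,735.59.
Total = ¥184,790.30 + ¥15,883.91 + ¥7,735.59 = ¥208,409.80.

¥208,409.80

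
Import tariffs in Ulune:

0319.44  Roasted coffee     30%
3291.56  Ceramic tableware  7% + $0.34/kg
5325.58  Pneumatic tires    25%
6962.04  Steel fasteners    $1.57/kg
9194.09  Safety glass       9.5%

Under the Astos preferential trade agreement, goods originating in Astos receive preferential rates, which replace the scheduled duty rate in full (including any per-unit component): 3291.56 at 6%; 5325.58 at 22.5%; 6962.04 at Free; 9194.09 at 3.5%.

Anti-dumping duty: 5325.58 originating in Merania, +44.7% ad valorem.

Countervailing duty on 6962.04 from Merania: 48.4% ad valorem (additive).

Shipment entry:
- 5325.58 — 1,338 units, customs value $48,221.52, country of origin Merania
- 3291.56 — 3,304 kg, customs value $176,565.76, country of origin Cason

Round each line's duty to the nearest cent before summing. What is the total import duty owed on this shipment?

$47,093.36

Line 1 (5325.58, Merania, 1,338 units, $48,221.52):
Base rate for 5325.58 is 25%.
5325.58 has an FTA preferential rate, but origin Merania is not Astos; base rate stands.
Additional duty on 5325.58 from Merania: +44.7%. Applied ad valorem rate: 25% + 44.7% = 69.7%.
Duty = $48,221.52 × 69.7% = $33,610.40.
Line 2 (3291.56, Cason, 3,304 kg, $176,565.76):
Base rate for 3291.56 is 7% + $0.34/kg.
3291.56 has an FTA preferential rate, but origin Cason is not Astos; base rate stands.
Duty = $176,565.76 × 7% + 3,304 × $0.34 = $13,482.96.
Total = $33,610.40 + $13,482.96 = $47,093.36.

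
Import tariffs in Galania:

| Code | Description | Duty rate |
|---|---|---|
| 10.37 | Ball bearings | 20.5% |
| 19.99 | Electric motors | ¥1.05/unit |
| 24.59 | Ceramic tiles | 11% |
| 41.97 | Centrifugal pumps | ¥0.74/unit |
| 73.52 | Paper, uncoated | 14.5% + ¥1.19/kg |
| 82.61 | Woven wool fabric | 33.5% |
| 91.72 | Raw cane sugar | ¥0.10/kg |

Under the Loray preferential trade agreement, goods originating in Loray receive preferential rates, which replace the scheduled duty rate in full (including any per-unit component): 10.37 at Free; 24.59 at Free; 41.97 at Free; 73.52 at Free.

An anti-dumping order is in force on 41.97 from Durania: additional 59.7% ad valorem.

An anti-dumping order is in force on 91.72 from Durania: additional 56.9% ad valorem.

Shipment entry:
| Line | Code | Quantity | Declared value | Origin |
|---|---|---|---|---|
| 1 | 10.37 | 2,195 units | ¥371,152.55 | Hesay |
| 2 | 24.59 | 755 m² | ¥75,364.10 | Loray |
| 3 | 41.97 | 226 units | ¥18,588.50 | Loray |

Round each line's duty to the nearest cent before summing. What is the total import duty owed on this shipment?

¥76,086.27

Line 1 (10.37, Hesay, 2,195 units, ¥371,152.55):
Base rate for 10.37 is 20.5%.
10.37 has an FTA preferential rate, but origin Hesay is not Loray; base rate stands.
Duty = ¥371,152.55 × 20.5% = ¥76,086.27.
Line 2 (24.59, Loray, 755 m², ¥75,364.10):
Base rate for 24.59 is 11%.
Origin Loray qualifies under the Galania–Loray agreement and 24.59 is covered: preferential rate Free applies instead.
Duty = ¥75,364.10 × 0% = ¥0.00.
Line 3 (41.97, Loray, 226 units, ¥18,588.50):
Base rate for 41.97 is ¥0.74/unit.
Origin Loray qualifies under the Galania–Loray agreement and 41.97 is covered: preferential rate Free applies instead.
The additional-duty order on 41.97 targets Durania, not Loray; it does not apply.
Duty = ¥18,588.50 × 0% = ¥0.00.
Total = ¥76,086.27 + ¥0.00 + ¥0.00 = ¥76,086.27.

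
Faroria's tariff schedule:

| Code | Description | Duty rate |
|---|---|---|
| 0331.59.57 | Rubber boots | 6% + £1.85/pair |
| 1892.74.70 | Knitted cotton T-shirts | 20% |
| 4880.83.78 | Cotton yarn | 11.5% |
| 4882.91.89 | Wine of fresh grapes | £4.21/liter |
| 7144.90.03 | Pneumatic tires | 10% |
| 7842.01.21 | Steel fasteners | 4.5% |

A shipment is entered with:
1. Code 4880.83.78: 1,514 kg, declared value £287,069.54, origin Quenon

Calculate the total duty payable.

£33,013.00

Line 1 (4880.83.78, Quenon, 1,514 kg, £287,069.54):
Base rate for 4880.83.78 is 11.5%.
Duty = £287,069.54 × 11.5% = £33,013.00.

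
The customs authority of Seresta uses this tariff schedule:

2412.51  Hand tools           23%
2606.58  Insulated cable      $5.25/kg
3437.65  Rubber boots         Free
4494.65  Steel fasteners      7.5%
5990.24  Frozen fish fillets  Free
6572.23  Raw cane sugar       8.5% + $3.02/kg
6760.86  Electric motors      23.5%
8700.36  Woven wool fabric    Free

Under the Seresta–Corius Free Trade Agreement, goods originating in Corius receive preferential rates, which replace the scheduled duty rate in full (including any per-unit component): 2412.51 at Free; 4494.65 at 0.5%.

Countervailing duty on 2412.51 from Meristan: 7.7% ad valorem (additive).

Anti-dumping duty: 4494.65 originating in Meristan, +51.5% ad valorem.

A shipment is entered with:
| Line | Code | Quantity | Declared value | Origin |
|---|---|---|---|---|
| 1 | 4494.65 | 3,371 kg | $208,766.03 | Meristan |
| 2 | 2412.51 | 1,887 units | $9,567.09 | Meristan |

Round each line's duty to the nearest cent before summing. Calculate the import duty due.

Line 1 (4494.65, Meristan, 3,371 kg, $208,766.03):
Base rate for 4494.65 is 7.5%.
4494.65 has an FTA preferential rate, but origin Meristan is not Corius; base rate stands.
Additional duty on 4494.65 from Meristan: +51.5%. Applied ad valorem rate: 7.5% + 51.5% = 59%.
Duty = $208,766.03 × 59% = $123,171.96.
Line 2 (2412.51, Meristan, 1,887 units, $9,567.09):
Base rate for 2412.51 is 23%.
2412.51 has an FTA preferential rate, but origin Meristan is not Corius; base rate stands.
Additional duty on 2412.51 from Meristan: +7.7%. Applied ad valorem rate: 23% + 7.7% = 30.7%.
Duty = $9,567.09 × 30.7% = $2,937.10.
Total = $123,171.96 + $2,937.10 = $126,109.06.

$126,109.06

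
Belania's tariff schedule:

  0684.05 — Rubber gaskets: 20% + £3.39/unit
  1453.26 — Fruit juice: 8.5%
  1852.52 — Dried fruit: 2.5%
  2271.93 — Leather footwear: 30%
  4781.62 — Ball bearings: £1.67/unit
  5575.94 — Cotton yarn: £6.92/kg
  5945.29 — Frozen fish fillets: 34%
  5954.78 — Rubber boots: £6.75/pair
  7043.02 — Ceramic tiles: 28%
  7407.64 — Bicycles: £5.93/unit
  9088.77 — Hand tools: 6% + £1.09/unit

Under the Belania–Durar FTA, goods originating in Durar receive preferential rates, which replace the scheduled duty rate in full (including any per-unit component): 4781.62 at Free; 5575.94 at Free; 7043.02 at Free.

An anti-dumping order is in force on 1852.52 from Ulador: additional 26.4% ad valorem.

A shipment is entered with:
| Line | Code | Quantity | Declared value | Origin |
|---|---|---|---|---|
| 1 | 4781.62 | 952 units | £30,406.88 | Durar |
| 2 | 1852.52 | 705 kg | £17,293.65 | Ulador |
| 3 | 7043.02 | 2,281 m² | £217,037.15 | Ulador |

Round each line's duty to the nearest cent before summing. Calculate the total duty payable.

£65,768.26

Line 1 (4781.62, Durar, 952 units, £30,406.88):
Base rate for 4781.62 is £1.67/unit.
Origin Durar qualifies under the Belania–Durar agreement and 4781.62 is covered: preferential rate Free applies instead.
Duty = £30,406.88 × 0% = £0.00.
Line 2 (1852.52, Ulador, 705 kg, £17,293.65):
Base rate for 1852.52 is 2.5%.
Additional duty on 1852.52 from Ulador: +26.4%. Applied ad valorem rate: 2.5% + 26.4% = 28.9%.
Duty = £17,293.65 × 28.9% = £4,997.86.
Line 3 (7043.02, Ulador, 2,281 m², £217,037.15):
Base rate for 7043.02 is 28%.
7043.02 has an FTA preferential rate, but origin Ulador is not Durar; base rate stands.
Duty = £217,037.15 × 28% = £60,770.40.
Total = £0.00 + £4,997.86 + £60,770.40 = £65,768.26.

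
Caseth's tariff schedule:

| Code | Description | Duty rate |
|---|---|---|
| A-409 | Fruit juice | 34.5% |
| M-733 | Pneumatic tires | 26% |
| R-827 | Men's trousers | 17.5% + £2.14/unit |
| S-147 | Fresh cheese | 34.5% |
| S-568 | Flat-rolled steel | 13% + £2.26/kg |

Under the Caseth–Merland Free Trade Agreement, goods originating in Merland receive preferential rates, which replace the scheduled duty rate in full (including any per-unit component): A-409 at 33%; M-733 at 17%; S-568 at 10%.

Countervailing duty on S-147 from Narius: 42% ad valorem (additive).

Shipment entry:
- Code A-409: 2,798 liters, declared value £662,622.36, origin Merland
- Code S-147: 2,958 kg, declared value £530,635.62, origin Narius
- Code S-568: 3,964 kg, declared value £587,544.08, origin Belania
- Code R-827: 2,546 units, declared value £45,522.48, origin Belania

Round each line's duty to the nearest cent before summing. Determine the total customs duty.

Line 1 (A-409, Merland, 2,798 liters, £662,622.36):
Base rate for A-409 is 34.5%.
Origin Merland qualifies under the Caseth–Merland agreement and A-409 is covered: preferential rate 33% applies instead.
Duty = £662,622.36 × 33% = £218,665.38.
Line 2 (S-147, Narius, 2,958 kg, £530,635.62):
Base rate for S-147 is 34.5%.
Additional duty on S-147 from Narius: +42%. Applied ad valorem rate: 34.5% + 42% = 76.5%.
Duty = £530,635.62 × 76.5% = £405,936.25.
Line 3 (S-568, Belania, 3,964 kg, £587,544.08):
Base rate for S-568 is 13% + £2.26/kg.
S-568 has an FTA preferential rate, but origin Belania is not Merland; base rate stands.
Duty = £587,544.08 × 13% + 3,964 × £2.26 = £85,339.37.
Line 4 (R-827, Belania, 2,546 units, £45,522.48):
Base rate for R-827 is 17.5% + £2.14/unit.
Duty = £45,522.48 × 17.5% + 2,546 × £2.14 = £13,414.87.
Total = £218,665.38 + £405,936.25 + £85,339.37 + £13,414.87 = £723,355.87.

£723,355.87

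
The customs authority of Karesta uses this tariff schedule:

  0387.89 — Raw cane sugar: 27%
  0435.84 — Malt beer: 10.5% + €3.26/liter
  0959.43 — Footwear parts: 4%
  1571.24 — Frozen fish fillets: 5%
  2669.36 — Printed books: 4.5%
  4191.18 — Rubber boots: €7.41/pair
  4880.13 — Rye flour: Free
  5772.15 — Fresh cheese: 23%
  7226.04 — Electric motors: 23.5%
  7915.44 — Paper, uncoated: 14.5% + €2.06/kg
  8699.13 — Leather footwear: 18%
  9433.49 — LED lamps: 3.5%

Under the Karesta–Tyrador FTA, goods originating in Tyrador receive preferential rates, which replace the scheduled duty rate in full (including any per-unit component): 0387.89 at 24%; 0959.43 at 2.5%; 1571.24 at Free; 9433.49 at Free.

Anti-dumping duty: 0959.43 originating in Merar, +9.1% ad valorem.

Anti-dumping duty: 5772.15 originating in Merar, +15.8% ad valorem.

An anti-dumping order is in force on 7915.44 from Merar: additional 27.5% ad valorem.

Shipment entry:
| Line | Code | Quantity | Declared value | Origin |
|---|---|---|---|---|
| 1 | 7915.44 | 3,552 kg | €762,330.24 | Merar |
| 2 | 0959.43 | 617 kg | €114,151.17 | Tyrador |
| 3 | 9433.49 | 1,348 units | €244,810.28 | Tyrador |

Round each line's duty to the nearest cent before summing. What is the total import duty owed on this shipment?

€330,349.60

Line 1 (7915.44, Merar, 3,552 kg, €762,330.24):
Base rate for 7915.44 is 14.5% + €2.06/kg.
Additional duty on 7915.44 from Merar: +27.5%. Applied ad valorem rate: 14.5% + 27.5% = 42%.
Duty = €762,330.24 × 42% + 3,552 × €2.06 = €327,495.82.
Line 2 (0959.43, Tyrador, 617 kg, €114,151.17):
Base rate for 0959.43 is 4%.
Origin Tyrador qualifies under the Karesta–Tyrador agreement and 0959.43 is covered: preferential rate 2.5% applies instead.
The additional-duty order on 0959.43 targets Merar, not Tyrador; it does not apply.
Duty = €114,151.17 × 2.5% = €2,853.78.
Line 3 (9433.49, Tyrador, 1,348 units, €244,810.28):
Base rate for 9433.49 is 3.5%.
Origin Tyrador qualifies under the Karesta–Tyrador agreement and 9433.49 is covered: preferential rate Free applies instead.
Duty = €244,810.28 × 0% = €0.00.
Total = €327,495.82 + €2,853.78 + €0.00 = €330,349.60.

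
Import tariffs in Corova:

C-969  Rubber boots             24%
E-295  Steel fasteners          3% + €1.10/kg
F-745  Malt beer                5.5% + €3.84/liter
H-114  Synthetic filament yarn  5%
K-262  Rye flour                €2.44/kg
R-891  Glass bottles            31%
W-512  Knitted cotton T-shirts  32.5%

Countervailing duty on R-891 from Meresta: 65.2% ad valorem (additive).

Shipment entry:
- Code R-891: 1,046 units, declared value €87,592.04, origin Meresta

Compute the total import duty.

Line 1 (R-891, Meresta, 1,046 units, €87,592.04):
Base rate for R-891 is 31%.
Additional duty on R-891 from Meresta: +65.2%. Applied ad valorem rate: 31% + 65.2% = 96.2%.
Duty = €87,592.04 × 96.2% = €84,263.54.

€84,263.54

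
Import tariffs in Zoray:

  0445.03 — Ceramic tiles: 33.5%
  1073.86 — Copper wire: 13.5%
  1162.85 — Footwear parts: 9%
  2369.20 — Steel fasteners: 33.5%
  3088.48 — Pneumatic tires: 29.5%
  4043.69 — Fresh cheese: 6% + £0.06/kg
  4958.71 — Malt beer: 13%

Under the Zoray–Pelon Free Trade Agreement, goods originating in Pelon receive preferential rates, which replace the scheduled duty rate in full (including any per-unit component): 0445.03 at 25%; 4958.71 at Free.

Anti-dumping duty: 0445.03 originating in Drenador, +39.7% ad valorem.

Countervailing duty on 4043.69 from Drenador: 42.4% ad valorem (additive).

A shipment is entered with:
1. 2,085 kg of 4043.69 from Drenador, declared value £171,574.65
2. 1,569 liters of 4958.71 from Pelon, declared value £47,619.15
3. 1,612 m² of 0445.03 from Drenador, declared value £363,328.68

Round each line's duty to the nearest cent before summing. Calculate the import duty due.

£349,123.82

Line 1 (4043.69, Drenador, 2,085 kg, £171,574.65):
Base rate for 4043.69 is 6% + £0.06/kg.
Additional duty on 4043.69 from Drenador: +42.4%. Applied ad valorem rate: 6% + 42.4% = 48.4%.
Duty = £171,574.65 × 48.4% + 2,085 × £0.06 = £83,167.23.
Line 2 (4958.71, Pelon, 1,569 liters, £47,619.15):
Base rate for 4958.71 is 13%.
Origin Pelon qualifies under the Zoray–Pelon agreement and 4958.71 is covered: preferential rate Free applies instead.
Duty = £47,619.15 × 0% = £0.00.
Line 3 (0445.03, Drenador, 1,612 m², £363,328.68):
Base rate for 0445.03 is 33.5%.
0445.03 has an FTA preferential rate, but origin Drenador is not Pelon; base rate stands.
Additional duty on 0445.03 from Drenador: +39.7%. Applied ad valorem rate: 33.5% + 39.7% = 73.2%.
Duty = £363,328.68 × 73.2% = £265,956.59.
Total = £83,167.23 + £0.00 + £265,956.59 = £349,123.82.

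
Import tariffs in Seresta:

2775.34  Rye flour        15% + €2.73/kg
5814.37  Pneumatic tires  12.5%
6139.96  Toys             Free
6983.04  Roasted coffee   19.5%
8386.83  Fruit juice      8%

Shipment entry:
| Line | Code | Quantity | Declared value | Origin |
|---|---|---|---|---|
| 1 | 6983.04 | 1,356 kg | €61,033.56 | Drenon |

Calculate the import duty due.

€11,901.54

Line 1 (6983.04, Drenon, 1,356 kg, €61,033.56):
Base rate for 6983.04 is 19.5%.
Duty = €61,033.56 × 19.5% = €11,901.54.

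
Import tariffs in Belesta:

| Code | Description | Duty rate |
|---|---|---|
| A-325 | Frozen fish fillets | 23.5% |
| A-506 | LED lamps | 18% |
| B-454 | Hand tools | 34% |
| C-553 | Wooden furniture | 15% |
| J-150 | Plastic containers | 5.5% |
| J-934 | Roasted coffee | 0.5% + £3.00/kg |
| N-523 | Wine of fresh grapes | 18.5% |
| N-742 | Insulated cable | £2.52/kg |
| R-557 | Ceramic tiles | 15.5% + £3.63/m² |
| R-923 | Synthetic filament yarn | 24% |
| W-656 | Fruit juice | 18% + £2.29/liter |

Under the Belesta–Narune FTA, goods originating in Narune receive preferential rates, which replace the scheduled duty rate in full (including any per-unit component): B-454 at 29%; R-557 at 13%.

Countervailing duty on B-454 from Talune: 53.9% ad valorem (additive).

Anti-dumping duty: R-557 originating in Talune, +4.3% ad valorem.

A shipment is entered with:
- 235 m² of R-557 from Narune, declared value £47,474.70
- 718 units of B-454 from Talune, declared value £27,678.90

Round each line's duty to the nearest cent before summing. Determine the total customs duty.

Line 1 (R-557, Narune, 235 m², £47,474.70):
Base rate for R-557 is 15.5% + £3.63/m².
Origin Narune qualifies under the Belesta–Narune agreement and R-557 is covered: preferential rate 13% applies instead.
The additional-duty order on R-557 targets Talune, not Narune; it does not apply.
Duty = £47,474.70 × 13% = £6,171.71.
Line 2 (B-454, Talune, 718 units, £27,678.90):
Base rate for B-454 is 34%.
B-454 has an FTA preferential rate, but origin Talune is not Narune; base rate stands.
Additional duty on B-454 from Talune: +53.9%. Applied ad valorem rate: 34% + 53.9% = 87.9%.
Duty = £27,678.90 × 87.9% = £24,329.75.
Total = £6,171.71 + £24,329.75 = £30,501.46.

£30,501.46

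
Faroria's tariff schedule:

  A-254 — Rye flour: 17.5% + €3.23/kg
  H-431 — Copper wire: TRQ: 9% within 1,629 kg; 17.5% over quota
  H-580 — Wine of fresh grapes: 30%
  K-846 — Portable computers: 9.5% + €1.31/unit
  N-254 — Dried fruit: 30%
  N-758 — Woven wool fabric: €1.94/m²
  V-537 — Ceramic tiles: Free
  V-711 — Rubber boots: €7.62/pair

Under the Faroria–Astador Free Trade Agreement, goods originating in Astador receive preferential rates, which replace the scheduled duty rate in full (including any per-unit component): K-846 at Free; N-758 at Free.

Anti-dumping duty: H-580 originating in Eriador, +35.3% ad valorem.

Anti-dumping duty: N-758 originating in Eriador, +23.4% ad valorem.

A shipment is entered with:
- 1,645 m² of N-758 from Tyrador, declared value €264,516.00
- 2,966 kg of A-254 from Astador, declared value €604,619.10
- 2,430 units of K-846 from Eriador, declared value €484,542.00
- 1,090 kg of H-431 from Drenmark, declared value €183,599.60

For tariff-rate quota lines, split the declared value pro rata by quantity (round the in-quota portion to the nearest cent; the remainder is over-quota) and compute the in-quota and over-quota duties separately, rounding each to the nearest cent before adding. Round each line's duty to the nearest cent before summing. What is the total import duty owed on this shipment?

€184,318.57

Line 1 (N-758, Tyrador, 1,645 m², €264,516.00):
Base rate for N-758 is €1.94/m².
N-758 has an FTA preferential rate, but origin Tyrador is not Astador; base rate stands.
The additional-duty order on N-758 targets Eriador, not Tyrador; it does not apply.
Duty = 1,645 × €1.94 = €3,191.30.
Line 2 (A-254, Astador, 2,966 kg, €604,619.10):
Base rate for A-254 is 17.5% + €3.23/kg.
Origin Astador is the FTA partner but A-254 is not on the preference list; base rate stands.
Duty = €604,619.10 × 17.5% + 2,966 × €3.23 = €115,388.52.
Line 3 (K-846, Eriador, 2,430 units, €484,542.00):
Base rate for K-846 is 9.5% + €1.31/unit.
K-846 has an FTA preferential rate, but origin Eriador is not Astador; base rate stands.
Duty = €484,542.00 × 9.5% + 2,430 × €1.31 = €49,214.79.
Line 4 (H-431, Drenmark, 1,090 kg, €183,599.60):
Code H-431 is under a tariff-rate quota (threshold 1,629 kg). Quantity 1,090 kg is within the quota, so the in-quota rate 9% applies to the full value.
Duty = €183,599.60 × 9% = €16,523.96.
Total = €3,191.30 + €115,388.52 + €49,214.79 + €16,523.96 = €184,318.57.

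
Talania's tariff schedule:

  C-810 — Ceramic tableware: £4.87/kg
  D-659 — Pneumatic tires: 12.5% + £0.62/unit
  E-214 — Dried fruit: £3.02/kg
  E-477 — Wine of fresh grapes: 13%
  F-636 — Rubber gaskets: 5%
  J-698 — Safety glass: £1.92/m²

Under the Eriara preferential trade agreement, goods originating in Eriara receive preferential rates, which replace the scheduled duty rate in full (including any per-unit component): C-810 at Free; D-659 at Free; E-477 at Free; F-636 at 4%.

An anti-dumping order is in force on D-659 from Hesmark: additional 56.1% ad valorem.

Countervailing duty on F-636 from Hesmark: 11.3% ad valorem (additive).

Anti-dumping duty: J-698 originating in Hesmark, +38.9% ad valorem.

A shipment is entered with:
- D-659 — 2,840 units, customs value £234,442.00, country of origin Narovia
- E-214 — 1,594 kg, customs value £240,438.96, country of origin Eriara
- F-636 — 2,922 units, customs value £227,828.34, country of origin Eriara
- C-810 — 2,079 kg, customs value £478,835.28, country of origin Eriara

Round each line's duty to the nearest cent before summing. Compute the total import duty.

£44,993.06

Line 1 (D-659, Narovia, 2,840 units, £234,442.00):
Base rate for D-659 is 12.5% + £0.62/unit.
D-659 has an FTA preferential rate, but origin Narovia is not Eriara; base rate stands.
The additional-duty order on D-659 targets Hesmark, not Narovia; it does not apply.
Duty = £234,442.00 × 12.5% + 2,840 × £0.62 = £31,066.05.
Line 2 (E-214, Eriara, 1,594 kg, £240,438.96):
Base rate for E-214 is £3.02/kg.
Origin Eriara is the FTA partner but E-214 is not on the preference list; base rate stands.
Duty = 1,594 × £3.02 = £4,813.88.
Line 3 (F-636, Eriara, 2,922 units, £227,828.34):
Base rate for F-636 is 5%.
Origin Eriara qualifies under the Talania–Eriara agreement and F-636 is covered: preferential rate 4% applies instead.
The additional-duty order on F-636 targets Hesmark, not Eriara; it does not apply.
Duty = £227,828.34 × 4% = £9,113.13.
Line 4 (C-810, Eriara, 2,079 kg, £478,835.28):
Base rate for C-810 is £4.87/kg.
Origin Eriara qualifies under the Talania–Eriara agreement and C-810 is covered: preferential rate Free applies instead.
Duty = £478,835.28 × 0% = £0.00.
Total = £31,066.05 + £4,813.88 + £9,113.13 + £0.00 = £44,993.06.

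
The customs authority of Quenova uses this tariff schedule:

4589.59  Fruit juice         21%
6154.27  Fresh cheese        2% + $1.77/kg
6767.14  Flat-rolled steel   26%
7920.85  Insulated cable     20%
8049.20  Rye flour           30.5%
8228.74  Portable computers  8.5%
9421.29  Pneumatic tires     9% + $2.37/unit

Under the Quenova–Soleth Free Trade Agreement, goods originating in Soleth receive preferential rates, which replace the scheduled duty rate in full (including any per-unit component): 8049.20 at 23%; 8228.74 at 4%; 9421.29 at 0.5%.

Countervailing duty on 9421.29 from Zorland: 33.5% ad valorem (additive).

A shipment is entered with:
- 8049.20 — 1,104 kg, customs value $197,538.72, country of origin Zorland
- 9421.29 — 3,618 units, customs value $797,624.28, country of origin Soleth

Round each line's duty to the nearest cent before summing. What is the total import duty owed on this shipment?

$64,237.43

Line 1 (8049.20, Zorland, 1,104 kg, $197,538.72):
Base rate for 8049.20 is 30.5%.
8049.20 has an FTA preferential rate, but origin Zorland is not Soleth; base rate stands.
Duty = $197,538.72 × 30.5% = $60,249.31.
Line 2 (9421.29, Soleth, 3,618 units, $797,624.28):
Base rate for 9421.29 is 9% + $2.37/unit.
Origin Soleth qualifies under the Quenova–Soleth agreement and 9421.29 is covered: preferential rate 0.5% applies instead.
The additional-duty order on 9421.29 targets Zorland, not Soleth; it does not apply.
Duty = $797,624.28 × 0.5% = $3,988.12.
Total = $60,249.31 + $3,988.12 = $64,237.43.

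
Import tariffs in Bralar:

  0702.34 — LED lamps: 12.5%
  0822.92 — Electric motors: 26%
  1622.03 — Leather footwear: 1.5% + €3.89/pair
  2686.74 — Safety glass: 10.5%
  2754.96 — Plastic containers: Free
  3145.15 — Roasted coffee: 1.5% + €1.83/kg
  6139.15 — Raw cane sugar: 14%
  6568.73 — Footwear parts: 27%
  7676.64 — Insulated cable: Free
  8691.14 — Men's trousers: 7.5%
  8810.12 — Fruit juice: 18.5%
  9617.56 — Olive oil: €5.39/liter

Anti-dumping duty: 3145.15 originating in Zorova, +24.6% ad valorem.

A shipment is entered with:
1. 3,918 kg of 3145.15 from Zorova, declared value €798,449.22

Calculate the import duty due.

Line 1 (3145.15, Zorova, 3,918 kg, €798,449.22):
Base rate for 3145.15 is 1.5% + €1.83/kg.
Additional duty on 3145.15 from Zorova: +24.6%. Applied ad valorem rate: 1.5% + 24.6% = 26.1%.
Duty = €798,449.22 × 26.1% + 3,918 × €1.83 = €215,565.19.

€215,565.19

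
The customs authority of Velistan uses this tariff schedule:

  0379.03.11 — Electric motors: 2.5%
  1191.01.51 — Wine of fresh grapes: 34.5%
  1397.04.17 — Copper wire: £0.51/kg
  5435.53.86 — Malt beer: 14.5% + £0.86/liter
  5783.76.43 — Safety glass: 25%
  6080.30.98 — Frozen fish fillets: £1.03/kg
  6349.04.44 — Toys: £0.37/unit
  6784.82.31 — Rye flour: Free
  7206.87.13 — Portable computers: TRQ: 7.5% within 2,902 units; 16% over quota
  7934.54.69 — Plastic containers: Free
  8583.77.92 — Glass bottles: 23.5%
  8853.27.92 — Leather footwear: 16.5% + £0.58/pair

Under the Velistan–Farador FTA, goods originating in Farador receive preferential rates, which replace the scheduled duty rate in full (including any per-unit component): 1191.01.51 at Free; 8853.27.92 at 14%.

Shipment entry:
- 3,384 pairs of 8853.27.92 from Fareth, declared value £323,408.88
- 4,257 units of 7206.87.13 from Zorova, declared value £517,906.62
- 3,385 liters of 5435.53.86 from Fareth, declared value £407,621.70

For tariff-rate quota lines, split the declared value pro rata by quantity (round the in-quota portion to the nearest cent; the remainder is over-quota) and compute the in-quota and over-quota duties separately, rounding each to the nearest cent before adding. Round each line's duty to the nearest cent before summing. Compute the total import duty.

£170,196.63

Line 1 (8853.27.92, Fareth, 3,384 pairs, £323,408.88):
Base rate for 8853.27.92 is 16.5% + £0.58/pair.
8853.27.92 has an FTA preferential rate, but origin Fareth is not Farador; base rate stands.
Duty = £323,408.88 × 16.5% + 3,384 × £0.58 = £55,325.19.
Line 2 (7206.87.13, Zorova, 4,257 units, £517,906.62):
Code 7206.87.13 is under a tariff-rate quota (threshold 2,902 units). In-quota: 2,902 units at 7.5%; over-quota: 1,355 units at 16%.
Pro-rata value split: in-quota = £517,906.62 × 2,902/4,257 = £353,057.32; over-quota = £517,906.62 − £353,057.32 = £164,849.30.
In-quota duty = £353,057.32 × 7.5% = £26,479.30. Over-quota duty = £164,849.30 × 16% = £26,375.89.
Line duty = £26,479.30 + £26,375.89 = £52,855.19.
Line 3 (5435.53.86, Fareth, 3,385 liters, £407,621.70):
Base rate for 5435.53.86 is 14.5% + £0.86/liter.
Duty = £407,621.70 × 14.5% + 3,385 × £0.86 = £62,016.25.
Total = £55,325.19 + £52,855.19 + £62,016.25 = £170,196.63.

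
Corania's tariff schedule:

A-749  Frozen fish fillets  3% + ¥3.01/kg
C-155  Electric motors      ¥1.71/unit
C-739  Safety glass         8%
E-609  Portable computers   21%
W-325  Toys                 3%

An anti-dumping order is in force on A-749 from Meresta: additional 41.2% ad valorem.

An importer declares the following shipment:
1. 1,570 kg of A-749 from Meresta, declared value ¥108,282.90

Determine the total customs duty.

¥52,586.74

Line 1 (A-749, Meresta, 1,570 kg, ¥108,282.90):
Base rate for A-749 is 3% + ¥3.01/kg.
Additional duty on A-749 from Meresta: +41.2%. Applied ad valorem rate: 3% + 41.2% = 44.2%.
Duty = ¥108,282.90 × 44.2% + 1,570 × ¥3.01 = ¥52,586.74.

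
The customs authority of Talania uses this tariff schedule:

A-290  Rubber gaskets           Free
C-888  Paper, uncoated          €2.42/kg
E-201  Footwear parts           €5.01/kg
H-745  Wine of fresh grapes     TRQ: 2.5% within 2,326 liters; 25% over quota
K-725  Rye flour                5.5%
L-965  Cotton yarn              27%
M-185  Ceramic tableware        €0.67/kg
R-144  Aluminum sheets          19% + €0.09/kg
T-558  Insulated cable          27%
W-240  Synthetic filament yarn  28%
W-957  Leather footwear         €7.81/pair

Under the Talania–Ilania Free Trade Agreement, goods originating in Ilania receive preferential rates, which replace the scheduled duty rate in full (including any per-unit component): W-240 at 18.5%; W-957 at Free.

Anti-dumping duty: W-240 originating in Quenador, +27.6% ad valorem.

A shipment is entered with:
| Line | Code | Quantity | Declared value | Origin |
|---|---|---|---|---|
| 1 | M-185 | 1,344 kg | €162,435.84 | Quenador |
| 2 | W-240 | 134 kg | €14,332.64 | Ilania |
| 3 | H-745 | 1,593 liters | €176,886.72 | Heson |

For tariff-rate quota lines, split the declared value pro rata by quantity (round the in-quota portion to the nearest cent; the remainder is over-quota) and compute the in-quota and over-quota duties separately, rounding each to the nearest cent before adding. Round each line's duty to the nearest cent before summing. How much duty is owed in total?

Line 1 (M-185, Quenador, 1,344 kg, €162,435.84):
Base rate for M-185 is €0.67/kg.
Duty = 1,344 × €0.67 = €900.48.
Line 2 (W-240, Ilania, 134 kg, €14,332.64):
Base rate for W-240 is 28%.
Origin Ilania qualifies under the Talania–Ilania agreement and W-240 is covered: preferential rate 18.5% applies instead.
The additional-duty order on W-240 targets Quenador, not Ilania; it does not apply.
Duty = €14,332.64 × 18.5% = €2,651.54.
Line 3 (H-745, Heson, 1,593 liters, €176,886.72):
Code H-745 is under a tariff-rate quota (threshold 2,326 liters). Quantity 1,593 liters is within the quota, so the in-quota rate 2.5% applies to the full value.
Duty = €176,886.72 × 2.5% = €4,422.17.
Total = €900.48 + €2,651.54 + €4,422.17 = €7,974.19.

€7,974.19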